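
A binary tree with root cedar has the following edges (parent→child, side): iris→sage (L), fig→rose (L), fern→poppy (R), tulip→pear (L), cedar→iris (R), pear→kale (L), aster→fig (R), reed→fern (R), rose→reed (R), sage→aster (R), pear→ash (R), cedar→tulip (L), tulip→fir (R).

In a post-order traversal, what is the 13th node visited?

iris

Post-order visits the left subtree, then the right subtree, then the node.
At cedar: go left to tulip.
  At tulip: go left to pear.
    At pear: go left to kale.
      kale is a leaf — visit kale.
    At pear: go right to ash.
      ash is a leaf — visit ash.
    Visit pear.
  At tulip: go right to fir.
    fir is a leaf — visit fir.
  Visit tulip.
At cedar: go right to iris.
  At iris: go left to sage.
    At sage: no left child.
    At sage: go right to aster.
      At aster: no left child.
      At aster: go right to fig.
        At fig: go left to rose.
          At rose: no left child.
          At rose: go right to reed.
            At reed: no left child.
            At reed: go right to fern.
              At fern: no left child.
              At fern: go right to poppy.
                poppy is a leaf — visit poppy.
              Visit fern.
            Visit reed.
          Visit rose.
        At fig: no right child.
        Visit fig.
      Visit aster.
    Visit sage.
  At iris: no right child.
  Visit iris.
Visit cedar.
Full post-order sequence: kale, ash, pear, fir, tulip, poppy, fern, reed, rose, fig, aster, sage, iris, cedar.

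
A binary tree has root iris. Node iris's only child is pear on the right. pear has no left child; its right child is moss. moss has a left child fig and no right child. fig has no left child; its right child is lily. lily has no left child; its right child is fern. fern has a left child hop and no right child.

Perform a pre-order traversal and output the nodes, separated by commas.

Pre-order visits the node, then its left subtree, then its right subtree.
Visit iris.
At iris: no left child.
At iris: go right to pear.
  Visit pear.
  At pear: no left child.
  At pear: go right to moss.
    Visit moss.
    At moss: go left to fig.
      Visit fig.
      At fig: no left child.
      At fig: go right to lily.
        Visit lily.
        At lily: no left child.
        At lily: go right to fern.
          Visit fern.
          At fern: go left to hop.
            hop is a leaf — visit hop.
          At fern: no right child.
    At moss: no right child.

iris, pear, moss, fig, lily, fern, hop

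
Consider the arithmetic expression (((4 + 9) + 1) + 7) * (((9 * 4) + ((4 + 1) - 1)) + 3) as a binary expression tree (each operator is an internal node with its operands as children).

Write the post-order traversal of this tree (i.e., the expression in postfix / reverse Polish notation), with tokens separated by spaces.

Post-order on an expression tree gives postfix notation: for each operator, emit left operand, right operand, then the operator.

4 9 + 1 + 7 + 9 4 * 4 1 + 1 - + 3 + *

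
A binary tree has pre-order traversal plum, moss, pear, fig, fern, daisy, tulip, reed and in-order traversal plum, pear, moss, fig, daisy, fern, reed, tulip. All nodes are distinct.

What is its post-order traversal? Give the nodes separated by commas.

pear, daisy, reed, tulip, fern, fig, moss, plum

The first element of pre-order is the root; it splits in-order into left and right subtrees.
Root plum: left subtree has 0 nodes { }, right has 7 {pear, moss, fig, daisy, fern, reed, tulip}.
  Root moss: left subtree has 1 node {pear}, right has 5 {fig, daisy, fern, reed, tulip}.
    Root fig: left subtree has 0 nodes { }, right has 4 {daisy, fern, reed, tulip}.
      Root fern: left subtree has 1 node {daisy}, right has 2 {reed, tulip}.
        Root tulip: left subtree has 1 node {reed}, right has 0 { }.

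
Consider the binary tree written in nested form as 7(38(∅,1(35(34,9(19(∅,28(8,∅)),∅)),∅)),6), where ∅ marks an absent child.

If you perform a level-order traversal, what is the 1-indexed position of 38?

2

Level-order visits nodes level by level from the root, left to right within each level.
Level 0: 7
Level 1: 38, 6
Level 2: 1
Level 3: 35
Level 4: 34, 9
Level 5: 19
Level 6: 28
Level 7: 8
Full level-order sequence: 7, 38, 6, 1, 35, 34, 9, 19, 28, 8.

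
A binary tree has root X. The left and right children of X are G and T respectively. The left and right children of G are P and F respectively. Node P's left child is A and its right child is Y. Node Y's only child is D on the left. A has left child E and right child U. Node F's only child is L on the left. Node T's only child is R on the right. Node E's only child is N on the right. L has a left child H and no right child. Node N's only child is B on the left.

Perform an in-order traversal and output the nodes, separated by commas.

E, B, N, A, U, P, D, Y, G, H, L, F, X, T, R

In-order visits the left subtree, then the node, then the right subtree.
At X: go left to G.
  At G: go left to P.
    At P: go left to A.
      At A: go left to E.
        At E: no left child.
        Visit E.
        At E: go right to N.
          At N: go left to B.
            B is a leaf — visit B.
          Visit N.
          At N: no right child.
      Visit A.
      At A: go right to U.
        U is a leaf — visit U.
    Visit P.
    At P: go right to Y.
      At Y: go left to D.
        D is a leaf — visit D.
      Visit Y.
      At Y: no right child.
  Visit G.
  At G: go right to F.
    At F: go left to L.
      At L: go left to H.
        H is a leaf — visit H.
      Visit L.
      At L: no right child.
    Visit F.
    At F: no right child.
Visit X.
At X: go right to T.
  At T: no left child.
  Visit T.
  At T: go right to R.
    R is a leaf — visit R.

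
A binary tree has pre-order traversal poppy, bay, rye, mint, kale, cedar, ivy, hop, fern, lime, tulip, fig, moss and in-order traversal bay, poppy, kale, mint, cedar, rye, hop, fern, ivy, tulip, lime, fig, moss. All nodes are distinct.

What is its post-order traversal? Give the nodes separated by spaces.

bay kale cedar mint fern hop tulip moss fig lime ivy rye poppy

The first element of pre-order is the root; it splits in-order into left and right subtrees.
Root poppy: left subtree has 1 node {bay}, right has 11 {kale, mint, cedar, rye, hop, fern, ivy, tulip, lime, fig, moss}.
  Root rye: left subtree has 3 nodes {kale, mint, cedar}, right has 7 {hop, fern, ivy, tulip, lime, fig, moss}.
    Root mint: left subtree has 1 node {kale}, right has 1 {cedar}.
    Root ivy: left subtree has 2 nodes {hop, fern}, right has 4 {tulip, lime, fig, moss}.
      Root hop: left subtree has 0 nodes { }, right has 1 {fern}.
      Root lime: left subtree has 1 node {tulip}, right has 2 {fig, moss}.
        Root fig: left subtree has 0 nodes { }, right has 1 {moss}.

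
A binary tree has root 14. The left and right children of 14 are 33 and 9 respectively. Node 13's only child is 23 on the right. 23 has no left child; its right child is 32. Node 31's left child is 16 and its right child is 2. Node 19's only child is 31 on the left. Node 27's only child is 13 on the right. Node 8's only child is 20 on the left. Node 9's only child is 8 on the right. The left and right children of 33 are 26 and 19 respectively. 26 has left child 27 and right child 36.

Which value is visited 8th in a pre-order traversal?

Pre-order visits the node, then its left subtree, then its right subtree.
Visit 14.
At 14: go left to 33.
  Visit 33.
  At 33: go left to 26.
    Visit 26.
    At 26: go left to 27.
      Visit 27.
      At 27: no left child.
      At 27: go right to 13.
        Visit 13.
        At 13: no left child.
        At 13: go right to 23.
          Visit 23.
          At 23: no left child.
          At 23: go right to 32.
            32 is a leaf — visit 32.
    At 26: go right to 36.
      36 is a leaf — visit 36.
  At 33: go right to 19.
    Visit 19.
    At 19: go left to 31.
      Visit 31.
      At 31: go left to 16.
        16 is a leaf — visit 16.
      At 31: go right to 2.
        2 is a leaf — visit 2.
    At 19: no right child.
At 14: go right to 9.
  Visit 9.
  At 9: no left child.
  At 9: go right to 8.
    Visit 8.
    At 8: go left to 20.
      20 is a leaf — visit 20.
    At 8: no right child.
Full pre-order sequence: 14, 33, 26, 27, 13, 23, 32, 36, 19, 31, 16, 2, 9, 8, 20.

36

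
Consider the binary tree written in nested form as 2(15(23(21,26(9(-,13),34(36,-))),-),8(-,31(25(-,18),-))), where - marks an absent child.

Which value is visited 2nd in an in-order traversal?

In-order visits the left subtree, then the node, then the right subtree.
At 2: go left to 15.
  At 15: go left to 23.
    At 23: go left to 21.
      21 is a leaf — visit 21.
    Visit 23.
    At 23: go right to 26.
      At 26: go left to 9.
        At 9: no left child.
        Visit 9.
        At 9: go right to 13.
          13 is a leaf — visit 13.
      Visit 26.
      At 26: go right to 34.
        At 34: go left to 36.
          36 is a leaf — visit 36.
        Visit 34.
        At 34: no right child.
  Visit 15.
  At 15: no right child.
Visit 2.
At 2: go right to 8.
  At 8: no left child.
  Visit 8.
  At 8: go right to 31.
    At 31: go left to 25.
      At 25: no left child.
      Visit 25.
      At 25: go right to 18.
        18 is a leaf — visit 18.
    Visit 31.
    At 31: no right child.
Full in-order sequence: 21, 23, 9, 13, 26, 36, 34, 15, 2, 8, 25, 18, 31.

23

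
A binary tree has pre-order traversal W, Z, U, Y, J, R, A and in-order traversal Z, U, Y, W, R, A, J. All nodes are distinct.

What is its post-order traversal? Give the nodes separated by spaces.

The first element of pre-order is the root; it splits in-order into left and right subtrees.
Root W: left subtree has 3 nodes {Z, U, Y}, right has 3 {R, A, J}.
  Root Z: left subtree has 0 nodes { }, right has 2 {U, Y}.
    Root U: left subtree has 0 nodes { }, right has 1 {Y}.
  Root J: left subtree has 2 nodes {R, A}, right has 0 { }.
    Root R: left subtree has 0 nodes { }, right has 1 {A}.

Y U Z A R J W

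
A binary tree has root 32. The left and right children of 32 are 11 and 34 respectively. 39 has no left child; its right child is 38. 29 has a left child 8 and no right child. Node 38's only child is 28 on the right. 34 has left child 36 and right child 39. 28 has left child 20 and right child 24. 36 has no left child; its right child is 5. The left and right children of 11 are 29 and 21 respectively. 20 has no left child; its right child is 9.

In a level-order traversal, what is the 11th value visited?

28

Level-order visits nodes level by level from the root, left to right within each level.
Level 0: 32
Level 1: 11, 34
Level 2: 29, 21, 36, 39
Level 3: 8, 5, 38
Level 4: 28
Level 5: 20, 24
Level 6: 9
Full level-order sequence: 32, 11, 34, 29, 21, 36, 39, 8, 5, 38, 28, 20, 24, 9.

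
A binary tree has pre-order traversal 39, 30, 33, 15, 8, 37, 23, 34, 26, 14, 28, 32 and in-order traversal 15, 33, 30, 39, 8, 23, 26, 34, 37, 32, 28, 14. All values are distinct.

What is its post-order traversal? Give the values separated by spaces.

15 33 30 26 34 23 32 28 14 37 8 39

The first element of pre-order is the root; it splits in-order into left and right subtrees.
Root 39: left subtree has 3 nodes {15, 33, 30}, right has 8 {8, 23, 26, 34, 37, 32, 28, 14}.
  Root 30: left subtree has 2 nodes {15, 33}, right has 0 { }.
    Root 33: left subtree has 1 node {15}, right has 0 { }.
  Root 8: left subtree has 0 nodes { }, right has 7 {23, 26, 34, 37, 32, 28, 14}.
    Root 37: left subtree has 3 nodes {23, 26, 34}, right has 3 {32, 28, 14}.
      Root 23: left subtree has 0 nodes { }, right has 2 {26, 34}.
        Root 34: left subtree has 1 node {26}, right has 0 { }.
      Root 14: left subtree has 2 nodes {32, 28}, right has 0 { }.
        Root 28: left subtree has 1 node {32}, right has 0 { }.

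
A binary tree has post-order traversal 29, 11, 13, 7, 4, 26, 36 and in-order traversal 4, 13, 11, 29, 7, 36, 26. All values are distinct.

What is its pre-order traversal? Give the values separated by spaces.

36 4 7 13 11 29 26

The last element of post-order is the root; it splits in-order into left and right subtrees.
Root 36: left subtree has 5 nodes {4, 13, 11, 29, 7}, right has 1 {26}.
  Root 4: left subtree has 0 nodes { }, right has 4 {13, 11, 29, 7}.
    Root 7: left subtree has 3 nodes {13, 11, 29}, right has 0 { }.
      Root 13: left subtree has 0 nodes { }, right has 2 {11, 29}.
        Root 11: left subtree has 0 nodes { }, right has 1 {29}.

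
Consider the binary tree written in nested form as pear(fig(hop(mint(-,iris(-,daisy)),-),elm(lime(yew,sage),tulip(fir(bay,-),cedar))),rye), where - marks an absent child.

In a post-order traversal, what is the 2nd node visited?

Post-order visits the left subtree, then the right subtree, then the node.
At pear: go left to fig.
  At fig: go left to hop.
    At hop: go left to mint.
      At mint: no left child.
      At mint: go right to iris.
        At iris: no left child.
        At iris: go right to daisy.
          daisy is a leaf — visit daisy.
        Visit iris.
      Visit mint.
    At hop: no right child.
    Visit hop.
  At fig: go right to elm.
    At elm: go left to lime.
      At lime: go left to yew.
        yew is a leaf — visit yew.
      At lime: go right to sage.
        sage is a leaf — visit sage.
      Visit lime.
    At elm: go right to tulip.
      At tulip: go left to fir.
        At fir: go left to bay.
          bay is a leaf — visit bay.
        At fir: no right child.
        Visit fir.
      At tulip: go right to cedar.
        cedar is a leaf — visit cedar.
      Visit tulip.
    Visit elm.
  Visit fig.
At pear: go right to rye.
  rye is a leaf — visit rye.
Visit pear.
Full post-order sequence: daisy, iris, mint, hop, yew, sage, lime, bay, fir, cedar, tulip, elm, fig, rye, pear.

iris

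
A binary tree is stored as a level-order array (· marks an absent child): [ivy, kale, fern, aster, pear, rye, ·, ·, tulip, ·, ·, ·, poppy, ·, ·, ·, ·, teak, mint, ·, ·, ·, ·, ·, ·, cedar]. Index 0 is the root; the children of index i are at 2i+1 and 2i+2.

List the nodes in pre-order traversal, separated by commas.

Pre-order visits the node, then its left subtree, then its right subtree.
Visit ivy.
At ivy: go left to kale.
  Visit kale.
  At kale: go left to aster.
    Visit aster.
    At aster: no left child.
    At aster: go right to tulip.
      Visit tulip.
      At tulip: go left to teak.
        teak is a leaf — visit teak.
      At tulip: go right to mint.
        mint is a leaf — visit mint.
  At kale: go right to pear.
    pear is a leaf — visit pear.
At ivy: go right to fern.
  Visit fern.
  At fern: go left to rye.
    Visit rye.
    At rye: no left child.
    At rye: go right to poppy.
      Visit poppy.
      At poppy: go left to cedar.
        cedar is a leaf — visit cedar.
      At poppy: no right child.
  At fern: no right child.

ivy, kale, aster, tulip, teak, mint, pear, fern, rye, poppy, cedar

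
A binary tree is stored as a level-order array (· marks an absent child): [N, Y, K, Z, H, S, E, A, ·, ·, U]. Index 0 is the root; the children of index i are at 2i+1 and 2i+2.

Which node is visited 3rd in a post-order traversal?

U

Post-order visits the left subtree, then the right subtree, then the node.
At N: go left to Y.
  At Y: go left to Z.
    At Z: go left to A.
      A is a leaf — visit A.
    At Z: no right child.
    Visit Z.
  At Y: go right to H.
    At H: no left child.
    At H: go right to U.
      U is a leaf — visit U.
    Visit H.
  Visit Y.
At N: go right to K.
  At K: go left to S.
    S is a leaf — visit S.
  At K: go right to E.
    E is a leaf — visit E.
  Visit K.
Visit N.
Full post-order sequence: A, Z, U, H, Y, S, E, K, N.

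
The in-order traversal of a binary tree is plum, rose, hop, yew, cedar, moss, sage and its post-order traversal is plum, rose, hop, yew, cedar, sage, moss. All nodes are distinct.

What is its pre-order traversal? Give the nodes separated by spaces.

moss cedar yew hop rose plum sage

The last element of post-order is the root; it splits in-order into left and right subtrees.
Root moss: left subtree has 5 nodes {plum, rose, hop, yew, cedar}, right has 1 {sage}.
  Root cedar: left subtree has 4 nodes {plum, rose, hop, yew}, right has 0 { }.
    Root yew: left subtree has 3 nodes {plum, rose, hop}, right has 0 { }.
      Root hop: left subtree has 2 nodes {plum, rose}, right has 0 { }.
        Root rose: left subtree has 1 node {plum}, right has 0 { }.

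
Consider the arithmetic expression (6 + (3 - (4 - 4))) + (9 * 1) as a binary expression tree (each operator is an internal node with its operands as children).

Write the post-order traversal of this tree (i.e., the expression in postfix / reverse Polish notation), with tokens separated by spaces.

Post-order on an expression tree gives postfix notation: for each operator, emit left operand, right operand, then the operator.

6 3 4 4 - - + 9 1 * +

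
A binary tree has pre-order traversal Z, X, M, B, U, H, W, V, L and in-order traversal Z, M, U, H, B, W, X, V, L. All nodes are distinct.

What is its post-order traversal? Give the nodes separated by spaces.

H U W B M L V X Z

The first element of pre-order is the root; it splits in-order into left and right subtrees.
Root Z: left subtree has 0 nodes { }, right has 8 {M, U, H, B, W, X, V, L}.
  Root X: left subtree has 5 nodes {M, U, H, B, W}, right has 2 {V, L}.
    Root M: left subtree has 0 nodes { }, right has 4 {U, H, B, W}.
      Root B: left subtree has 2 nodes {U, H}, right has 1 {W}.
        Root U: left subtree has 0 nodes { }, right has 1 {H}.
    Root V: left subtree has 0 nodes { }, right has 1 {L}.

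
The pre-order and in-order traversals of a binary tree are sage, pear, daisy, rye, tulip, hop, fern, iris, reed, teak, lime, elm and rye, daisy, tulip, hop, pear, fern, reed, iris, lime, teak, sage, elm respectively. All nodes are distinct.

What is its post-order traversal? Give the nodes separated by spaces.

The first element of pre-order is the root; it splits in-order into left and right subtrees.
Root sage: left subtree has 10 nodes {rye, daisy, tulip, hop, pear, fern, reed, iris, lime, teak}, right has 1 {elm}.
  Root pear: left subtree has 4 nodes {rye, daisy, tulip, hop}, right has 5 {fern, reed, iris, lime, teak}.
    Root daisy: left subtree has 1 node {rye}, right has 2 {tulip, hop}.
      Root tulip: left subtree has 0 nodes { }, right has 1 {hop}.
    Root fern: left subtree has 0 nodes { }, right has 4 {reed, iris, lime, teak}.
      Root iris: left subtree has 1 node {reed}, right has 2 {lime, teak}.
        Root teak: left subtree has 1 node {lime}, right has 0 { }.

rye hop tulip daisy reed lime teak iris fern pear elm sage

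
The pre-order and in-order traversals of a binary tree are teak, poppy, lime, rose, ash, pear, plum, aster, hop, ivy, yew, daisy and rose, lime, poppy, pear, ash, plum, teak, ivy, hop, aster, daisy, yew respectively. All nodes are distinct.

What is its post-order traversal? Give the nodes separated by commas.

rose, lime, pear, plum, ash, poppy, ivy, hop, daisy, yew, aster, teak

The first element of pre-order is the root; it splits in-order into left and right subtrees.
Root teak: left subtree has 6 nodes {rose, lime, poppy, pear, ash, plum}, right has 5 {ivy, hop, aster, daisy, yew}.
  Root poppy: left subtree has 2 nodes {rose, lime}, right has 3 {pear, ash, plum}.
    Root lime: left subtree has 1 node {rose}, right has 0 { }.
    Root ash: left subtree has 1 node {pear}, right has 1 {plum}.
  Root aster: left subtree has 2 nodes {ivy, hop}, right has 2 {daisy, yew}.
    Root hop: left subtree has 1 node {ivy}, right has 0 { }.
    Root yew: left subtree has 1 node {daisy}, right has 0 { }.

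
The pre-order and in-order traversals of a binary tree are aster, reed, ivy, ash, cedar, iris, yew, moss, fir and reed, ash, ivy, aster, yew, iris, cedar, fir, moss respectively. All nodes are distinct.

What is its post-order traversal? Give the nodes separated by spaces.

The first element of pre-order is the root; it splits in-order into left and right subtrees.
Root aster: left subtree has 3 nodes {reed, ash, ivy}, right has 5 {yew, iris, cedar, fir, moss}.
  Root reed: left subtree has 0 nodes { }, right has 2 {ash, ivy}.
    Root ivy: left subtree has 1 node {ash}, right has 0 { }.
  Root cedar: left subtree has 2 nodes {yew, iris}, right has 2 {fir, moss}.
    Root iris: left subtree has 1 node {yew}, right has 0 { }.
    Root moss: left subtree has 1 node {fir}, right has 0 { }.

ash ivy reed yew iris fir moss cedar aster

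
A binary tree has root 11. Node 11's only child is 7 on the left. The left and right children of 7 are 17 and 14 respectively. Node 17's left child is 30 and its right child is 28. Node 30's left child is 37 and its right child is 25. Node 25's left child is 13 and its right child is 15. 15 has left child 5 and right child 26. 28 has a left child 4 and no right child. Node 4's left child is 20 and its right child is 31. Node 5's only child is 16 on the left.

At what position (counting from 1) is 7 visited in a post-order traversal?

Post-order visits the left subtree, then the right subtree, then the node.
At 11: go left to 7.
  At 7: go left to 17.
    At 17: go left to 30.
      At 30: go left to 37.
        37 is a leaf — visit 37.
      At 30: go right to 25.
        At 25: go left to 13.
          13 is a leaf — visit 13.
        At 25: go right to 15.
          At 15: go left to 5.
            At 5: go left to 16.
              16 is a leaf — visit 16.
            At 5: no right child.
            Visit 5.
          At 15: go right to 26.
            26 is a leaf — visit 26.
          Visit 15.
        Visit 25.
      Visit 30.
    At 17: go right to 28.
      At 28: go left to 4.
        At 4: go left to 20.
          20 is a leaf — visit 20.
        At 4: go right to 31.
          31 is a leaf — visit 31.
        Visit 4.
      At 28: no right child.
      Visit 28.
    Visit 17.
  At 7: go right to 14.
    14 is a leaf — visit 14.
  Visit 7.
At 11: no right child.
Visit 11.
Full post-order sequence: 37, 13, 16, 5, 26, 15, 25, 30, 20, 31, 4, 28, 17, 14, 7, 11.

15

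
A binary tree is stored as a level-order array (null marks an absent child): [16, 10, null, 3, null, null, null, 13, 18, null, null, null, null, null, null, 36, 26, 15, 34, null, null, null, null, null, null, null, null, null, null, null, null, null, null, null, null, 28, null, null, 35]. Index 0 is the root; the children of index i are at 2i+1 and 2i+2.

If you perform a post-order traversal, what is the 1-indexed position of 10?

10

Post-order visits the left subtree, then the right subtree, then the node.
At 16: go left to 10.
  At 10: go left to 3.
    At 3: go left to 13.
      At 13: go left to 36.
        36 is a leaf — visit 36.
      At 13: go right to 26.
        26 is a leaf — visit 26.
      Visit 13.
    At 3: go right to 18.
      At 18: go left to 15.
        At 15: go left to 28.
          28 is a leaf — visit 28.
        At 15: no right child.
        Visit 15.
      At 18: go right to 34.
        At 34: no left child.
        At 34: go right to 35.
          35 is a leaf — visit 35.
        Visit 34.
      Visit 18.
    Visit 3.
  At 10: no right child.
  Visit 10.
At 16: no right child.
Visit 16.
Full post-order sequence: 36, 26, 13, 28, 15, 35, 34, 18, 3, 10, 16.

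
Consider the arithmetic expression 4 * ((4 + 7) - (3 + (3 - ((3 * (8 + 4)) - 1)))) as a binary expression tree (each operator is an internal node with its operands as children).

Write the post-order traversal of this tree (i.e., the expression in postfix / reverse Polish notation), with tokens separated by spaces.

Post-order on an expression tree gives postfix notation: for each operator, emit left operand, right operand, then the operator.

4 4 7 + 3 3 3 8 4 + * 1 - - + - *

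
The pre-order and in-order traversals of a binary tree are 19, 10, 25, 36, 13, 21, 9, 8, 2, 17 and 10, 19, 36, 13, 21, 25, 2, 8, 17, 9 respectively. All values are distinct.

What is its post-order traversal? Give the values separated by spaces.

The first element of pre-order is the root; it splits in-order into left and right subtrees.
Root 19: left subtree has 1 node {10}, right has 8 {36, 13, 21, 25, 2, 8, 17, 9}.
  Root 25: left subtree has 3 nodes {36, 13, 21}, right has 4 {2, 8, 17, 9}.
    Root 36: left subtree has 0 nodes { }, right has 2 {13, 21}.
      Root 13: left subtree has 0 nodes { }, right has 1 {21}.
    Root 9: left subtree has 3 nodes {2, 8, 17}, right has 0 { }.
      Root 8: left subtree has 1 node {2}, right has 1 {17}.

10 21 13 36 2 17 8 9 25 19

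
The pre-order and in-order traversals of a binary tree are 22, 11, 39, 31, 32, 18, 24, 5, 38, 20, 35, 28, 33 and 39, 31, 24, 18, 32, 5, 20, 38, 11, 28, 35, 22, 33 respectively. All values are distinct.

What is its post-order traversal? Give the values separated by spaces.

24 18 20 38 5 32 31 39 28 35 11 33 22

The first element of pre-order is the root; it splits in-order into left and right subtrees.
Root 22: left subtree has 11 nodes {39, 31, 24, 18, 32, 5, 20, 38, 11, 28, 35}, right has 1 {33}.
  Root 11: left subtree has 8 nodes {39, 31, 24, 18, 32, 5, 20, 38}, right has 2 {28, 35}.
    Root 39: left subtree has 0 nodes { }, right has 7 {31, 24, 18, 32, 5, 20, 38}.
      Root 31: left subtree has 0 nodes { }, right has 6 {24, 18, 32, 5, 20, 38}.
        Root 32: left subtree has 2 nodes {24, 18}, right has 3 {5, 20, 38}.
          Root 18: left subtree has 1 node {24}, right has 0 { }.
          Root 5: left subtree has 0 nodes { }, right has 2 {20, 38}.
            Root 38: left subtree has 1 node {20}, right has 0 { }.
    Root 35: left subtree has 1 node {28}, right has 0 { }.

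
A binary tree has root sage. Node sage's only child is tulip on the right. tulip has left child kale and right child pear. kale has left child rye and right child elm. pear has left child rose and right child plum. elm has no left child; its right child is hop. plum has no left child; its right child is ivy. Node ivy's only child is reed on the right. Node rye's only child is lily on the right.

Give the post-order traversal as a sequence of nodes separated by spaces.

lily rye hop elm kale rose reed ivy plum pear tulip sage

Post-order visits the left subtree, then the right subtree, then the node.
At sage: no left child.
At sage: go right to tulip.
  At tulip: go left to kale.
    At kale: go left to rye.
      At rye: no left child.
      At rye: go right to lily.
        lily is a leaf — visit lily.
      Visit rye.
    At kale: go right to elm.
      At elm: no left child.
      At elm: go right to hop.
        hop is a leaf — visit hop.
      Visit elm.
    Visit kale.
  At tulip: go right to pear.
    At pear: go left to rose.
      rose is a leaf — visit rose.
    At pear: go right to plum.
      At plum: no left child.
      At plum: go right to ivy.
        At ivy: no left child.
        At ivy: go right to reed.
          reed is a leaf — visit reed.
        Visit ivy.
      Visit plum.
    Visit pear.
  Visit tulip.
Visit sage.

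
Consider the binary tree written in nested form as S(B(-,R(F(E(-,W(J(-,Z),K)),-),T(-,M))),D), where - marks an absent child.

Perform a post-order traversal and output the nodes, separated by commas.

Z, J, K, W, E, F, M, T, R, B, D, S

Post-order visits the left subtree, then the right subtree, then the node.
At S: go left to B.
  At B: no left child.
  At B: go right to R.
    At R: go left to F.
      At F: go left to E.
        At E: no left child.
        At E: go right to W.
          At W: go left to J.
            At J: no left child.
            At J: go right to Z.
              Z is a leaf — visit Z.
            Visit J.
          At W: go right to K.
            K is a leaf — visit K.
          Visit W.
        Visit E.
      At F: no right child.
      Visit F.
    At R: go right to T.
      At T: no left child.
      At T: go right to M.
        M is a leaf — visit M.
      Visit T.
    Visit R.
  Visit B.
At S: go right to D.
  D is a leaf — visit D.
Visit S.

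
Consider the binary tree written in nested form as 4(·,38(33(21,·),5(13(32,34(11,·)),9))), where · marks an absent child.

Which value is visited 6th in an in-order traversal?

13

In-order visits the left subtree, then the node, then the right subtree.
At 4: no left child.
Visit 4.
At 4: go right to 38.
  At 38: go left to 33.
    At 33: go left to 21.
      21 is a leaf — visit 21.
    Visit 33.
    At 33: no right child.
  Visit 38.
  At 38: go right to 5.
    At 5: go left to 13.
      At 13: go left to 32.
        32 is a leaf — visit 32.
      Visit 13.
      At 13: go right to 34.
        At 34: go left to 11.
          11 is a leaf — visit 11.
        Visit 34.
        At 34: no right child.
    Visit 5.
    At 5: go right to 9.
      9 is a leaf — visit 9.
Full in-order sequence: 4, 21, 33, 38, 32, 13, 11, 34, 5, 9.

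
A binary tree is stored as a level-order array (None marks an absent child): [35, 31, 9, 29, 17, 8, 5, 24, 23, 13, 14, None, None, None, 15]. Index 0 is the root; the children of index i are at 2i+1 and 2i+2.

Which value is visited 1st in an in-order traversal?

In-order visits the left subtree, then the node, then the right subtree.
At 35: go left to 31.
  At 31: go left to 29.
    At 29: go left to 24.
      24 is a leaf — visit 24.
    Visit 29.
    At 29: go right to 23.
      23 is a leaf — visit 23.
  Visit 31.
  At 31: go right to 17.
    At 17: go left to 13.
      13 is a leaf — visit 13.
    Visit 17.
    At 17: go right to 14.
      14 is a leaf — visit 14.
Visit 35.
At 35: go right to 9.
  At 9: go left to 8.
    8 is a leaf — visit 8.
  Visit 9.
  At 9: go right to 5.
    At 5: no left child.
    Visit 5.
    At 5: go right to 15.
      15 is a leaf — visit 15.
Full in-order sequence: 24, 29, 23, 31, 13, 17, 14, 35, 8, 9, 5, 15.

24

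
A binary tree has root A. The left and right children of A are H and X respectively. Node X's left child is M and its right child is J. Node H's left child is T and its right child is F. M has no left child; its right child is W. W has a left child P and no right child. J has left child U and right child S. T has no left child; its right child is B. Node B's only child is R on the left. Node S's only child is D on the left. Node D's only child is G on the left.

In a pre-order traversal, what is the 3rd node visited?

T

Pre-order visits the node, then its left subtree, then its right subtree.
Visit A.
At A: go left to H.
  Visit H.
  At H: go left to T.
    Visit T.
    At T: no left child.
    At T: go right to B.
      Visit B.
      At B: go left to R.
        R is a leaf — visit R.
      At B: no right child.
  At H: go right to F.
    F is a leaf — visit F.
At A: go right to X.
  Visit X.
  At X: go left to M.
    Visit M.
    At M: no left child.
    At M: go right to W.
      Visit W.
      At W: go left to P.
        P is a leaf — visit P.
      At W: no right child.
  At X: go right to J.
    Visit J.
    At J: go left to U.
      U is a leaf — visit U.
    At J: go right to S.
      Visit S.
      At S: go left to D.
        Visit D.
        At D: go left to G.
          G is a leaf — visit G.
        At D: no right child.
      At S: no right child.
Full pre-order sequence: A, H, T, B, R, F, X, M, W, P, J, U, S, D, G.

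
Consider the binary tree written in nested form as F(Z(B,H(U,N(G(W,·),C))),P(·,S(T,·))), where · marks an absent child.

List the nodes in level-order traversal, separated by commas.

Level-order visits nodes level by level from the root, left to right within each level.
Level 0: F
Level 1: Z, P
Level 2: B, H, S
Level 3: U, N, T
Level 4: G, C
Level 5: W

F, Z, P, B, H, S, U, N, T, G, C, W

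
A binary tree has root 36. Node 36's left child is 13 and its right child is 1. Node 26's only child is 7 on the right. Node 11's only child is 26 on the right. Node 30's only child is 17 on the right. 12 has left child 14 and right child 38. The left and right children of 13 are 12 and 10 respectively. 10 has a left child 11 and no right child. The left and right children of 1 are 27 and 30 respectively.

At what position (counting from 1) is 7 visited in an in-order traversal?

7

In-order visits the left subtree, then the node, then the right subtree.
At 36: go left to 13.
  At 13: go left to 12.
    At 12: go left to 14.
      14 is a leaf — visit 14.
    Visit 12.
    At 12: go right to 38.
      38 is a leaf — visit 38.
  Visit 13.
  At 13: go right to 10.
    At 10: go left to 11.
      At 11: no left child.
      Visit 11.
      At 11: go right to 26.
        At 26: no left child.
        Visit 26.
        At 26: go right to 7.
          7 is a leaf — visit 7.
    Visit 10.
    At 10: no right child.
Visit 36.
At 36: go right to 1.
  At 1: go left to 27.
    27 is a leaf — visit 27.
  Visit 1.
  At 1: go right to 30.
    At 30: no left child.
    Visit 30.
    At 30: go right to 17.
      17 is a leaf — visit 17.
Full in-order sequence: 14, 12, 38, 13, 11, 26, 7, 10, 36, 27, 1, 30, 17.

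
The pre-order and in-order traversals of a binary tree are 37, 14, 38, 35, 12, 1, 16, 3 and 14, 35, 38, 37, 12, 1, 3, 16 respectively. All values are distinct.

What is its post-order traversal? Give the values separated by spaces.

The first element of pre-order is the root; it splits in-order into left and right subtrees.
Root 37: left subtree has 3 nodes {14, 35, 38}, right has 4 {12, 1, 3, 16}.
  Root 14: left subtree has 0 nodes { }, right has 2 {35, 38}.
    Root 38: left subtree has 1 node {35}, right has 0 { }.
  Root 12: left subtree has 0 nodes { }, right has 3 {1, 3, 16}.
    Root 1: left subtree has 0 nodes { }, right has 2 {3, 16}.
      Root 16: left subtree has 1 node {3}, right has 0 { }.

35 38 14 3 16 1 12 37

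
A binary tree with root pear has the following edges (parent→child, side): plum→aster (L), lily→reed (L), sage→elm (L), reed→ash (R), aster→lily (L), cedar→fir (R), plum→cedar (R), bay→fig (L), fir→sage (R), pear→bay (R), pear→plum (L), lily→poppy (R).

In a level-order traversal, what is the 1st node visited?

pear

Level-order visits nodes level by level from the root, left to right within each level.
Level 0: pear
Level 1: plum, bay
Level 2: aster, cedar, fig
Level 3: lily, fir
Level 4: reed, poppy, sage
Level 5: ash, elm
Full level-order sequence: pear, plum, bay, aster, cedar, fig, lily, fir, reed, poppy, sage, ash, elm.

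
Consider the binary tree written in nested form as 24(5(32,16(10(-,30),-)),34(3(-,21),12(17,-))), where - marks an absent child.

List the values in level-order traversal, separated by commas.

24, 5, 34, 32, 16, 3, 12, 10, 21, 17, 30

Level-order visits nodes level by level from the root, left to right within each level.
Level 0: 24
Level 1: 5, 34
Level 2: 32, 16, 3, 12
Level 3: 10, 21, 17
Level 4: 30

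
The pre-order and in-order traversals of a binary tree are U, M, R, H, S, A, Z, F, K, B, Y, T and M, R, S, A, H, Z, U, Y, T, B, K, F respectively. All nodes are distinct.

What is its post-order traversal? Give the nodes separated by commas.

A, S, Z, H, R, M, T, Y, B, K, F, U

The first element of pre-order is the root; it splits in-order into left and right subtrees.
Root U: left subtree has 6 nodes {M, R, S, A, H, Z}, right has 5 {Y, T, B, K, F}.
  Root M: left subtree has 0 nodes { }, right has 5 {R, S, A, H, Z}.
    Root R: left subtree has 0 nodes { }, right has 4 {S, A, H, Z}.
      Root H: left subtree has 2 nodes {S, A}, right has 1 {Z}.
        Root S: left subtree has 0 nodes { }, right has 1 {A}.
  Root F: left subtree has 4 nodes {Y, T, B, K}, right has 0 { }.
    Root K: left subtree has 3 nodes {Y, T, B}, right has 0 { }.
      Root B: left subtree has 2 nodes {Y, T}, right has 0 { }.
        Root Y: left subtree has 0 nodes { }, right has 1 {T}.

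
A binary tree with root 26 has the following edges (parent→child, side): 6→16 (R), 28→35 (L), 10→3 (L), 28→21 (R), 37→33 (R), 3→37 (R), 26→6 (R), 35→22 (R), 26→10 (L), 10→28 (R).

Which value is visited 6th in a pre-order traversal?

Pre-order visits the node, then its left subtree, then its right subtree.
Visit 26.
At 26: go left to 10.
  Visit 10.
  At 10: go left to 3.
    Visit 3.
    At 3: no left child.
    At 3: go right to 37.
      Visit 37.
      At 37: no left child.
      At 37: go right to 33.
        33 is a leaf — visit 33.
  At 10: go right to 28.
    Visit 28.
    At 28: go left to 35.
      Visit 35.
      At 35: no left child.
      At 35: go right to 22.
        22 is a leaf — visit 22.
    At 28: go right to 21.
      21 is a leaf — visit 21.
At 26: go right to 6.
  Visit 6.
  At 6: no left child.
  At 6: go right to 16.
    16 is a leaf — visit 16.
Full pre-order sequence: 26, 10, 3, 37, 33, 28, 35, 22, 21, 6, 16.

28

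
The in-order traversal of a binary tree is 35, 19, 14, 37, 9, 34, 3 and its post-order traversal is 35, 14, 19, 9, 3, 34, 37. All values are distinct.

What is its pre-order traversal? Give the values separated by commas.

The last element of post-order is the root; it splits in-order into left and right subtrees.
Root 37: left subtree has 3 nodes {35, 19, 14}, right has 3 {9, 34, 3}.
  Root 19: left subtree has 1 node {35}, right has 1 {14}.
  Root 34: left subtree has 1 node {9}, right has 1 {3}.

37, 19, 35, 14, 34, 9, 3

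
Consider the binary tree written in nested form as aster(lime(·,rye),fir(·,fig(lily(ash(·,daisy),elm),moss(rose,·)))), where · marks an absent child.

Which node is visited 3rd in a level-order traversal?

fir

Level-order visits nodes level by level from the root, left to right within each level.
Level 0: aster
Level 1: lime, fir
Level 2: rye, fig
Level 3: lily, moss
Level 4: ash, elm, rose
Level 5: daisy
Full level-order sequence: aster, lime, fir, rye, fig, lily, moss, ash, elm, rose, daisy.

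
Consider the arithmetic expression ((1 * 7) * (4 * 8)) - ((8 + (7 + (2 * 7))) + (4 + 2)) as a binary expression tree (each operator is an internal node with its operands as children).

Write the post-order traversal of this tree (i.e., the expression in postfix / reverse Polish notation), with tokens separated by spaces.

Post-order on an expression tree gives postfix notation: for each operator, emit left operand, right operand, then the operator.

1 7 * 4 8 * * 8 7 2 7 * + + 4 2 + + -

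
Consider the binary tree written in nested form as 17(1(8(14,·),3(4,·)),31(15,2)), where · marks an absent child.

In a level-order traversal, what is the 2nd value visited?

Level-order visits nodes level by level from the root, left to right within each level.
Level 0: 17
Level 1: 1, 31
Level 2: 8, 3, 15, 2
Level 3: 14, 4
Full level-order sequence: 17, 1, 31, 8, 3, 15, 2, 14, 4.

1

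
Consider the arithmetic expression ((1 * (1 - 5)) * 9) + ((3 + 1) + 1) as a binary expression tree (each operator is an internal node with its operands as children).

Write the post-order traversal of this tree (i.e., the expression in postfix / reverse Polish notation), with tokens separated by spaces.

1 1 5 - * 9 * 3 1 + 1 + +

Post-order on an expression tree gives postfix notation: for each operator, emit left operand, right operand, then the operator.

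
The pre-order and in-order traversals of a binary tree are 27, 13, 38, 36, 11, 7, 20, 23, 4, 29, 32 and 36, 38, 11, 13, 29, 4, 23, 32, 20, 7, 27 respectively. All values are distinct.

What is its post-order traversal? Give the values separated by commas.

36, 11, 38, 29, 4, 32, 23, 20, 7, 13, 27

The first element of pre-order is the root; it splits in-order into left and right subtrees.
Root 27: left subtree has 10 nodes {36, 38, 11, 13, 29, 4, 23, 32, 20, 7}, right has 0 { }.
  Root 13: left subtree has 3 nodes {36, 38, 11}, right has 6 {29, 4, 23, 32, 20, 7}.
    Root 38: left subtree has 1 node {36}, right has 1 {11}.
    Root 7: left subtree has 5 nodes {29, 4, 23, 32, 20}, right has 0 { }.
      Root 20: left subtree has 4 nodes {29, 4, 23, 32}, right has 0 { }.
        Root 23: left subtree has 2 nodes {29, 4}, right has 1 {32}.
          Root 4: left subtree has 1 node {29}, right has 0 { }.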